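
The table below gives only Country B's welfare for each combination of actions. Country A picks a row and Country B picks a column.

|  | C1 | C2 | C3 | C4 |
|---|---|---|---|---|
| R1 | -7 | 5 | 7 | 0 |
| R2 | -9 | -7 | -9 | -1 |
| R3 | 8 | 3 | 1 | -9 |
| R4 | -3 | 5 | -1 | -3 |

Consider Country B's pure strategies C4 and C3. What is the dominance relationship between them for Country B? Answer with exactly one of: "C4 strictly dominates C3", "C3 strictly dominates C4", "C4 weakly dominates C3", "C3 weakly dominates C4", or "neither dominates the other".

Compare C4 to C3 across each choice by Country A: R1: 0<7, R2: -1>-9, R3: -9<1, R4: -3<-1.
C4 does better at R2 but worse at R1, R3, R4; neither strategy dominates the other.

neither dominates the other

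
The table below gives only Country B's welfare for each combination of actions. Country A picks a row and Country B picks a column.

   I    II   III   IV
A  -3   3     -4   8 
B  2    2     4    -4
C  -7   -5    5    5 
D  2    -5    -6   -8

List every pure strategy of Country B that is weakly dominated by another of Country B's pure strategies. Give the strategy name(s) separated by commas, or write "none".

none

Nothing dominates I: II at D (2>-5); III at A (-3>-4); IV at B (2>-4).
Nothing dominates II: I at A (3>-3); III at A (3>-4); IV at B (2>-4).
III is not dominated — it holds its own against I at B (4>2); II at B (4>2); IV at B (4>-4).
Nothing dominates IV: I at A (8>-3); II at A (8>3); III at A (8>-4).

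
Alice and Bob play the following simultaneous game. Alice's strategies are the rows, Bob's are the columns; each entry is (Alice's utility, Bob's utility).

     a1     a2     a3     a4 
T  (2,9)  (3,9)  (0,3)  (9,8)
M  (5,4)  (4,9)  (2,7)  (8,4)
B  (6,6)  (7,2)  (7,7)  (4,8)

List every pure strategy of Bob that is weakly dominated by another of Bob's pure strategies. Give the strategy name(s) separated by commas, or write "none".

none

Nothing dominates a1: a2 at B (6>2); a3 at T (9>3); a4 at T (9>8).
Nothing dominates a2: a1 at M (9>4); a3 at T (9>3); a4 at T (9>8).
a3: no other strategy beats it everywhere (a1 at M (7>4); a2 at B (7>2); a4 at M (7>4)).
Nothing dominates a4: a1 at B (8>6); a2 at B (8>2); a3 at T (8>3).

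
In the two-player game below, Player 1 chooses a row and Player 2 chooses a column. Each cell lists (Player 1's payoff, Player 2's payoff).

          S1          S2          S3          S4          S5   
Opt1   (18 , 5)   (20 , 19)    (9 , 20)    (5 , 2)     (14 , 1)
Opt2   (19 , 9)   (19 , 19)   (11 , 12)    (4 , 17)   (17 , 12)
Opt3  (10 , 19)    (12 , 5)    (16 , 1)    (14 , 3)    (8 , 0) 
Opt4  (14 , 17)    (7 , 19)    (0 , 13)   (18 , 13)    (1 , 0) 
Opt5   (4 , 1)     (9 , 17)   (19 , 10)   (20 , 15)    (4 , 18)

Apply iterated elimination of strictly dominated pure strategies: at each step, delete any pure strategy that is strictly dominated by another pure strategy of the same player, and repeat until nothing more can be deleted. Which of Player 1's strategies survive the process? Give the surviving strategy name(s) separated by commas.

Player 2's strategy S4 is strictly dominated by S2 (Opt1: 19>2, Opt2: 19>17, Opt3: 5>3, Opt4: 19>13, Opt5: 17>15) and is removed.
Row Opt4 is eliminated: Opt1 beats it against every remaining column (S1: 18>14, S2: 20>7, S3: 9>0, S5: 14>1).
Among the remaining strategies, none is strictly dominated by another pure strategy of the same player, so the elimination stops.
Surviving strategies — Player 1: {Opt1, Opt2, Opt3, Opt5}; Player 2: {S1, S2, S3, S5}.

Opt1, Opt2, Opt3, Opt5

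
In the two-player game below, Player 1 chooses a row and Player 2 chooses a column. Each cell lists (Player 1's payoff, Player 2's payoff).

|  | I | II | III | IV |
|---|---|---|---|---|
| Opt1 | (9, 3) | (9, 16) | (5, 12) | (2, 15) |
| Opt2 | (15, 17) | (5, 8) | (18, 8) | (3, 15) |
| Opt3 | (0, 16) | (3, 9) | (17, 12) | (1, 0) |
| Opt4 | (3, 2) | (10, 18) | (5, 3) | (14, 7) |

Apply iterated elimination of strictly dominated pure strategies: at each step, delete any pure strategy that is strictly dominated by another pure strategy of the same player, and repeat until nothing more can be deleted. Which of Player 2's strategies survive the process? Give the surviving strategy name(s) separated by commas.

For Player 1, Opt2 strictly dominates Opt3 on the remaining columns (I: 15>0, II: 5>3, III: 18>17, IV: 3>1); eliminate Opt3.
Player 2's strategy III is strictly dominated by IV (Opt1: 15>12, Opt2: 15>8, Opt4: 7>3) and is removed.
Among the remaining strategies, none is strictly dominated by another pure strategy of the same player, so the elimination stops.
Surviving strategies — Player 1: {Opt1, Opt2, Opt4}; Player 2: {I, II, IV}.

I, II, IV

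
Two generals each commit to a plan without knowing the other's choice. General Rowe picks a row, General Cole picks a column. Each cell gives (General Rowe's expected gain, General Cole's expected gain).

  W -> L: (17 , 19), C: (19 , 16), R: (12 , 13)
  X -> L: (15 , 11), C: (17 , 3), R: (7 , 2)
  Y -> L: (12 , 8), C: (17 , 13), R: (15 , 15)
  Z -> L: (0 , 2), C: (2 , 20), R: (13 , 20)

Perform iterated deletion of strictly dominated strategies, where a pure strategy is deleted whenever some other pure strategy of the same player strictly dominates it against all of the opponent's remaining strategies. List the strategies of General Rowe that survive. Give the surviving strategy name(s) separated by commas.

Row X is eliminated: W beats it against every remaining column (L: 17>15, C: 19>17, R: 12>7).
General Rowe's strategy Z is strictly dominated by Y (L: 12>0, C: 17>2, R: 15>13) and is removed.
Among the remaining strategies, none is strictly dominated by another pure strategy of the same player, so the elimination stops.
Surviving strategies — General Rowe: {W, Y}; General Cole: {L, C, R}.

W, Y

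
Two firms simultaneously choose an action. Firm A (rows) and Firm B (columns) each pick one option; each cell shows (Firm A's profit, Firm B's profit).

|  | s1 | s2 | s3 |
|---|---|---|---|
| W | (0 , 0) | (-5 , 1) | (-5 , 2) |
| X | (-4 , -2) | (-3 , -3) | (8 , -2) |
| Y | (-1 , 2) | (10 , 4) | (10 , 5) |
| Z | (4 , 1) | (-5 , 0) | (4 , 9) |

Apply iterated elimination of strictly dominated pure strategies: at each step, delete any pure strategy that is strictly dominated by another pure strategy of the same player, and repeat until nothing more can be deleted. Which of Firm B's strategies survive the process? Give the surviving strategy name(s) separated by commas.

s3

Row X is eliminated: Y beats it against every remaining column (s1: -1>-4, s2: 10>-3, s3: 10>8).
For Firm B, s3 strictly dominates s1 on the remaining rows (W: 2>0, Y: 5>2, Z: 9>1); eliminate s1.
Firm A's strategy W is strictly dominated by Y (s2: 10>-5, s3: 10>-5) and is removed.
Row Z is eliminated: Y beats it against every remaining column (s2: 10>-5, s3: 10>4).
Firm B's strategy s2 is strictly dominated by s3 (Y: 5>4) and is removed.
Among the remaining strategies, none is strictly dominated by another pure strategy of the same player, so the elimination stops.
Surviving strategies — Firm A: {Y}; Firm B: {s3}.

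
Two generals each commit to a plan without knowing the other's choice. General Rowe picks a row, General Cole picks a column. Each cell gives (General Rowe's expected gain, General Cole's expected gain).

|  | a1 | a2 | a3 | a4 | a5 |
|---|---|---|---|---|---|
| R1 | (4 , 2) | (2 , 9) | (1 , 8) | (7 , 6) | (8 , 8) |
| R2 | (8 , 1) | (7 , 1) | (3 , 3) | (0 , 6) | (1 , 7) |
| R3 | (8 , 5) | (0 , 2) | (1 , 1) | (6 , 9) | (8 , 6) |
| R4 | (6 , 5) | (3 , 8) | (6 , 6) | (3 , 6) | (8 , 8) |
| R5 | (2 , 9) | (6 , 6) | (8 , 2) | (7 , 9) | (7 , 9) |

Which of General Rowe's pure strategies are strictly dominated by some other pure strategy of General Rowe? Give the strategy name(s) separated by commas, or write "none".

R1 is not dominated — it holds its own against R2 at a4 (7>0); R3 at a2 (2>0); R4 at a4 (7>3); R5 at a1 (4>2).
R2: no other strategy beats it everywhere (R1 at a1 (8>4); R3 at a1 (8=8); R4 at a1 (8>6); R5 at a1 (8>2)).
Nothing dominates R3: R1 at a1 (8>4); R2 at a1 (8=8); R4 at a1 (8>6); R5 at a1 (8>2).
Nothing dominates R4: R1 at a1 (6>4); R2 at a3 (6>3); R3 at a2 (3>0); R5 at a1 (6>2).
R5 is not dominated — it holds its own against R1 at a2 (6>2); R2 at a3 (8>3); R3 at a2 (6>0); R4 at a2 (6>3).

none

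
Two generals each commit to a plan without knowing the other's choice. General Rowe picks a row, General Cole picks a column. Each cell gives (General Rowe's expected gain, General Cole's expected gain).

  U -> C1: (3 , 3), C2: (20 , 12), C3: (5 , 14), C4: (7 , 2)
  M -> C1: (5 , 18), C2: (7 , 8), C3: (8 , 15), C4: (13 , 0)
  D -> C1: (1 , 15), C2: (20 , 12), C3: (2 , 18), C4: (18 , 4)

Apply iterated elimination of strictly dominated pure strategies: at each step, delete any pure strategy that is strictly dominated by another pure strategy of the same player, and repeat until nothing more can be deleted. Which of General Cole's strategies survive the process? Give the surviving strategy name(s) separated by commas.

General Cole's strategy C2 is strictly dominated by C3 (U: 14>12, M: 15>8, D: 18>12) and is removed.
Row U is eliminated: M beats it against every remaining column (C1: 5>3, C3: 8>5, C4: 13>7).
Column C4 is eliminated: C1 beats it against every remaining row (M: 18>0, D: 15>4).
For General Rowe, M strictly dominates D on the remaining columns (C1: 5>1, C3: 8>2); eliminate D.
Column C3 is eliminated: C1 beats it against every remaining row (M: 18>15).
Among the remaining strategies, none is strictly dominated by another pure strategy of the same player, so the elimination stops.
Surviving strategies — General Rowe: {M}; General Cole: {C1}.

C1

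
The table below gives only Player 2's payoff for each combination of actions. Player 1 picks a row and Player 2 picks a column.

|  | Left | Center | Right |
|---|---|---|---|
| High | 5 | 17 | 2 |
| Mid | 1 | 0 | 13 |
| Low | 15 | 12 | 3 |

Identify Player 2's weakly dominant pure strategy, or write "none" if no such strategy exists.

Left fails to dominate Center at High (5<17).
Center fails to dominate Left at Mid (0<1).
Right fails to dominate Left at High (2<5).
No single strategy dominates all the others.

none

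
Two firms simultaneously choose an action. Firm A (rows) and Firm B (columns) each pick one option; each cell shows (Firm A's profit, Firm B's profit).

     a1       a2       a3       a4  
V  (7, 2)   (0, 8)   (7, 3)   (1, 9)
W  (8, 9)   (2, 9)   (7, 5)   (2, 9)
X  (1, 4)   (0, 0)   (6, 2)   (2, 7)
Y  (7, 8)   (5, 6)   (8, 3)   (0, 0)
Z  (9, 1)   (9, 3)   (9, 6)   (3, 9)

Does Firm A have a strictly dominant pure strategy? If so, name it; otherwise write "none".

Z

Z vs V: a1: 9>7, a2: 9>0, a3: 9>7, a4: 3>1.
Z vs W: a1: 9>8, a2: 9>2, a3: 9>7, a4: 3>2.
Z vs X: a1: 9>1, a2: 9>0, a3: 9>6, a4: 3>2.
Z vs Y: a1: 9>7, a2: 9>5, a3: 9>8, a4: 3>0.
Z strictly beats every other strategy against every opponent action, so it is strictly dominant.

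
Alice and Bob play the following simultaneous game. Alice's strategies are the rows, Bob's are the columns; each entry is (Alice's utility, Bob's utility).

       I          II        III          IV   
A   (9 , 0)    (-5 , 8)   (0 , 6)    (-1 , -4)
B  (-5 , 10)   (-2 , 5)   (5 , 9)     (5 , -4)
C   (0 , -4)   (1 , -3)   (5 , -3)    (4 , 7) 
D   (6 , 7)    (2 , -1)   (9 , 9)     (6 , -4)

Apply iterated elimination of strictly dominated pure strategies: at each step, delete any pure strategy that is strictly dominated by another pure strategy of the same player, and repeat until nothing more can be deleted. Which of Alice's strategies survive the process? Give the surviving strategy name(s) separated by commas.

Row B is eliminated: D beats it against every remaining column (I: 6>-5, II: 2>-2, III: 9>5, IV: 6>5).
Row C is eliminated: D beats it against every remaining column (I: 6>0, II: 2>1, III: 9>5, IV: 6>4).
Column I is eliminated: III beats it against every remaining row (A: 6>0, D: 9>7).
Alice's strategy A is strictly dominated by D (II: 2>-5, III: 9>0, IV: 6>-1) and is removed.
For Bob, III strictly dominates II on the remaining rows (D: 9>-1); eliminate II.
Column IV is eliminated: III beats it against every remaining row (D: 9>-4).
Among the remaining strategies, none is strictly dominated by another pure strategy of the same player, so the elimination stops.
Surviving strategies — Alice: {D}; Bob: {III}.

D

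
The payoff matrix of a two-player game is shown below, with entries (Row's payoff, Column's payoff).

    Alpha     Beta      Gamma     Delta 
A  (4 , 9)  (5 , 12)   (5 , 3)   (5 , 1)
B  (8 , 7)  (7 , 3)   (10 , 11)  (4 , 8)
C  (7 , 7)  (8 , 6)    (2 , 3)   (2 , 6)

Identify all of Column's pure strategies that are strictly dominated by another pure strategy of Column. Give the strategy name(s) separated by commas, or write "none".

Alpha is not dominated — it holds its own against Beta at B (7>3); Gamma at A (9>3); Delta at A (9>1).
Nothing dominates Beta: Alpha at A (12>9); Gamma at A (12>3); Delta at A (12>1).
Gamma: no other strategy beats it everywhere (Alpha at B (11>7); Beta at B (11>3); Delta at A (3>1)).
Nothing dominates Delta: Alpha at B (8>7); Beta at B (8>3); Gamma at C (6>3).

none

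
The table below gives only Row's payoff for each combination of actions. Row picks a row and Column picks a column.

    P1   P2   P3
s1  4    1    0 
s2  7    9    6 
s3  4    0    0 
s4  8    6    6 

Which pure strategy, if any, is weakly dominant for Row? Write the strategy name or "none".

none

s1 fails to dominate s2 at P1 (4<7).
s2 fails to dominate s4 at P1 (7<8).
s3 fails to dominate s1 at P2 (0<1).
s4 fails to dominate s2 at P2 (6<9).
No single strategy dominates all the others.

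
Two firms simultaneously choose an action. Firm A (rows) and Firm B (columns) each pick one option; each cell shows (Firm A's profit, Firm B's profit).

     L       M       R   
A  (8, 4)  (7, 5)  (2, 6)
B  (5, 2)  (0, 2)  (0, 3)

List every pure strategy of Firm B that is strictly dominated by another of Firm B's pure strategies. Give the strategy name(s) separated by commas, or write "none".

L, M

L: dominated, since R does at least as well everywhere (A: 6>4, B: 3>2).
M: dominated, since R does at least as well everywhere (A: 6>5, B: 3>2).
R: no other strategy beats it everywhere (L at A (6>4); M at A (6>5)).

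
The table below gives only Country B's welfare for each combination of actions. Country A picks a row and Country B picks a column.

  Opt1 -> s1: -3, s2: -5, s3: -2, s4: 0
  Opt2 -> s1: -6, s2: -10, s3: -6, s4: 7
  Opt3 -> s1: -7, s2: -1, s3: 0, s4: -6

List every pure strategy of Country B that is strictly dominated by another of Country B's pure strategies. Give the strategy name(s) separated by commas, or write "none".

s4 strictly dominates s1 — Opt1: 0>-3, Opt2: 7>-6, Opt3: -6>-7.
s3 strictly dominates s2 — Opt1: -2>-5, Opt2: -6>-10, Opt3: 0>-1.
Nothing dominates s3: s1 at Opt1 (-2>-3); s2 at Opt1 (-2>-5); s4 at Opt3 (0>-6).
s4 is not dominated — it holds its own against s1 at Opt1 (0>-3); s2 at Opt1 (0>-5); s3 at Opt1 (0>-2).

s1, s2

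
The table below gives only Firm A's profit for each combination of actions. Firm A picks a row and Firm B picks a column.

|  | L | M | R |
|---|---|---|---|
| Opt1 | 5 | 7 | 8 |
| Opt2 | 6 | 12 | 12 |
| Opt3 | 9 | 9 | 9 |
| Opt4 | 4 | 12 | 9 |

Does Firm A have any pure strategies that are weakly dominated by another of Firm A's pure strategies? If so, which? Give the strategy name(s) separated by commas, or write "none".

Opt1, Opt4

Opt1: dominated, since Opt2 does at least as well everywhere (L: 6>5, M: 12>7, R: 12>8).
Opt2: no other strategy beats it everywhere (Opt1 at L (6>5); Opt3 at M (12>9); Opt4 at L (6>4)).
Opt3 is not dominated — it holds its own against Opt1 at L (9>5); Opt2 at L (9>6); Opt4 at L (9>4).
Opt4 is weakly dominated by Opt2 (L: 6>4, M: 12=12, R: 12>9).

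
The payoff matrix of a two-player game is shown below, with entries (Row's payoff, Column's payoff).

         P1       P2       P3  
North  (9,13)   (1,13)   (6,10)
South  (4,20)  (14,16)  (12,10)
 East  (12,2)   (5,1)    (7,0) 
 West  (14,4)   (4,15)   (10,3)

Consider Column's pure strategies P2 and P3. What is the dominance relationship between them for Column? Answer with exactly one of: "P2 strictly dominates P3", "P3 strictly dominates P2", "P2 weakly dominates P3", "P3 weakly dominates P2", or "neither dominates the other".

P2's payoffs vs P3's, by Row's action — North: 13>10, South: 16>10, East: 1>0, West: 15>3.
Every comparison favours P2, so P2 strictly dominates P3.

P2 strictly dominates P3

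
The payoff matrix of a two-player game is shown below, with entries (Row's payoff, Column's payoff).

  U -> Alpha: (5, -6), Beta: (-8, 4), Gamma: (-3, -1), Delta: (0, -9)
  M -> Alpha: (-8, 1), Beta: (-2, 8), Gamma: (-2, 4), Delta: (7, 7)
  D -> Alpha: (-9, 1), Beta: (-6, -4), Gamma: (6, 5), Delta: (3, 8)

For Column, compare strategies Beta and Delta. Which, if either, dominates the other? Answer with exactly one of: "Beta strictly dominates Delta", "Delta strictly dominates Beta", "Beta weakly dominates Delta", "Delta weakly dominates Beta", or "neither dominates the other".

neither dominates the other

Compare Beta to Delta across each opponent action: U: 4>-9, M: 8>7, D: -4<8.
Beta does better at U, M but worse at D; neither strategy dominates the other.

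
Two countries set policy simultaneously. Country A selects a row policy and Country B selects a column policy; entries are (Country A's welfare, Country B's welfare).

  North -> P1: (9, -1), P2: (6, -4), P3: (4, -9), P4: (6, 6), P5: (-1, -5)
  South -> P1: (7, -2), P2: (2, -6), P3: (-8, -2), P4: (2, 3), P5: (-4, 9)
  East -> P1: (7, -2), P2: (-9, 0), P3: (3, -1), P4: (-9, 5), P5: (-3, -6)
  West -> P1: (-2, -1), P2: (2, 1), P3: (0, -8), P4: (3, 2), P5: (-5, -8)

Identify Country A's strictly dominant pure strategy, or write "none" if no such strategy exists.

North

North vs South: P1: 9>7, P2: 6>2, P3: 4>-8, P4: 6>2, P5: -1>-4.
North vs East: P1: 9>7, P2: 6>-9, P3: 4>3, P4: 6>-9, P5: -1>-3.
North vs West: P1: 9>-2, P2: 6>2, P3: 4>0, P4: 6>3, P5: -1>-5.
North strictly beats every other strategy against every opponent action, so it is strictly dominant.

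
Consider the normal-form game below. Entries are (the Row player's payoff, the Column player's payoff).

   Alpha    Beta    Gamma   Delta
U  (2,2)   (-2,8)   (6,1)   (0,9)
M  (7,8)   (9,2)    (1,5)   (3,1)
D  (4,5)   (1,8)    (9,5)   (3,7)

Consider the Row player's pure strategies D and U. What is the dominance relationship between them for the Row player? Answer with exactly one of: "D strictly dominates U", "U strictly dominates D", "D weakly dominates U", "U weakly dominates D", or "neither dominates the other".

Compare D to U across each choice by the Column player: Alpha: 4>2, Beta: 1>-2, Gamma: 9>6, Delta: 3>0.
Every comparison favours D, so D strictly dominates U.

D strictly dominates U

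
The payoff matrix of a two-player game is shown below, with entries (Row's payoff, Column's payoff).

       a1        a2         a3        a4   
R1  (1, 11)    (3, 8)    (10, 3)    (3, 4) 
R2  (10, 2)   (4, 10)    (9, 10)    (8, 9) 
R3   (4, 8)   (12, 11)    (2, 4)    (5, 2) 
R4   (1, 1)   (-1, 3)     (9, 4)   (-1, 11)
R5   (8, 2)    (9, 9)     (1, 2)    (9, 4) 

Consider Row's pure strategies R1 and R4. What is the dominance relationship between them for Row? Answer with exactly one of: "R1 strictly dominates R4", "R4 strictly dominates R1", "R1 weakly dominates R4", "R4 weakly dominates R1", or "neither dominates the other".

R1 weakly dominates R4

R1's payoffs vs R4's, by Column's action — a1: 1=1, a2: 3>-1, a3: 10>9, a4: 3>-1.
R1 is at least as good everywhere and strictly better somewhere (tied only at a1), so R1 weakly but not strictly dominates R4.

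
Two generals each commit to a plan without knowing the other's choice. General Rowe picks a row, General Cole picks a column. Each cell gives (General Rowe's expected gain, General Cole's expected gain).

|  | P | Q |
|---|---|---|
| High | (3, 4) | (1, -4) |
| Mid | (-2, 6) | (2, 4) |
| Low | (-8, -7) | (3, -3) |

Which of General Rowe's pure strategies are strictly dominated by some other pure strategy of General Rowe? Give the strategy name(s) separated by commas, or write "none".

High: no other strategy beats it everywhere (Mid at P (3>-2); Low at P (3>-8)).
Nothing dominates Mid: High at Q (2>1); Low at P (-2>-8).
Low: no other strategy beats it everywhere (High at Q (3>1); Mid at Q (3>2)).

none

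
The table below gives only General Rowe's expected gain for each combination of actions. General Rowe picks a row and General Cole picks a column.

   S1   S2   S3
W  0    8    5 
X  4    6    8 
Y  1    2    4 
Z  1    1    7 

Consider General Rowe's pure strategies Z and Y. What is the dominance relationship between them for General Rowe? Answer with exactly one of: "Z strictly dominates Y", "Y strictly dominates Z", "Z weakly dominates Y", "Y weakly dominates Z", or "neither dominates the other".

neither dominates the other

Z's payoffs vs Y's, by General Cole's action — S1: 1=1, S2: 1<2, S3: 7>4.
Z does better at S3 but worse at S2; neither strategy dominates the other.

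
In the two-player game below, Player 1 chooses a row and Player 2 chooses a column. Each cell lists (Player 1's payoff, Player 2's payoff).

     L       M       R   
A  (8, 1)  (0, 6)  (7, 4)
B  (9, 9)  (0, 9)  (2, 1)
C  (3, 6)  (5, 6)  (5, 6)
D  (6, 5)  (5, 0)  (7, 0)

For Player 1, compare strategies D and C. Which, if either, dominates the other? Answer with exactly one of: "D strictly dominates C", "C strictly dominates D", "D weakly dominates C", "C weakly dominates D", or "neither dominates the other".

Compare D to C across each choice by Player 2: L: 6>3, M: 5=5, R: 7>5.
D is at least as good everywhere and strictly better somewhere (tied only at M), so D weakly but not strictly dominates C.

D weakly dominates C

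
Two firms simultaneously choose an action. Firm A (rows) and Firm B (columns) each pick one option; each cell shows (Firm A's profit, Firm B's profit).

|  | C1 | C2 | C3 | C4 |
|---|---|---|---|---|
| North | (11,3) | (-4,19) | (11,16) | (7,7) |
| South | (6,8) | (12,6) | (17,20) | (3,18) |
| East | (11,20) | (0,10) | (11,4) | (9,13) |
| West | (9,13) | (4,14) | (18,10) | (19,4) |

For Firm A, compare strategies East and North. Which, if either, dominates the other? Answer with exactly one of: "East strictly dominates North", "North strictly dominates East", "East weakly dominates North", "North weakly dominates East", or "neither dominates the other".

East weakly dominates North

East's payoffs vs North's, by Firm B's action — C1: 11=11, C2: 0>-4, C3: 11=11, C4: 9>7.
East is at least as good everywhere and strictly better somewhere (tied only at C1, C3), so East weakly but not strictly dominates North.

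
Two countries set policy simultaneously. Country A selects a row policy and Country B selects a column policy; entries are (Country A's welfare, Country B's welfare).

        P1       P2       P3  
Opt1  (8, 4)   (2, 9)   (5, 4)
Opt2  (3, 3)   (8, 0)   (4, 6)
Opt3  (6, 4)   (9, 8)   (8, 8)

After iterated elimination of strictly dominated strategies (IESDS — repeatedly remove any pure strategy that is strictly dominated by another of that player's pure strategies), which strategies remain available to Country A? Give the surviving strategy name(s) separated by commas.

Opt3

Country A's strategy Opt2 is strictly dominated by Opt3 (P1: 6>3, P2: 9>8, P3: 8>4) and is removed.
Country B's strategy P1 is strictly dominated by P2 (Opt1: 9>4, Opt3: 8>4) and is removed.
For Country A, Opt3 strictly dominates Opt1 on the remaining columns (P2: 9>2, P3: 8>5); eliminate Opt1.
Among the remaining strategies, none is strictly dominated by another pure strategy of the same player, so the elimination stops.
Surviving strategies — Country A: {Opt3}; Country B: {P2, P3}.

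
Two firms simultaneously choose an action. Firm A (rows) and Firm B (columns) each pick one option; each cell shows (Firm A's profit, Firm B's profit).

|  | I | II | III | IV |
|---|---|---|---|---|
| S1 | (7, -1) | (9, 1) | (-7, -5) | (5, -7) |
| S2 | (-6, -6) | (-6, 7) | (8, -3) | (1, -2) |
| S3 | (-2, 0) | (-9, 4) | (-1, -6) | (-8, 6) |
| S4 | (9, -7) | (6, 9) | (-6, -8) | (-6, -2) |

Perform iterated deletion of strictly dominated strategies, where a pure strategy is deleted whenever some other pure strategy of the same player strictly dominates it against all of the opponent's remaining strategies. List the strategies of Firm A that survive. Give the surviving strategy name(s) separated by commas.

S1

Column I is eliminated: II beats it against every remaining row (S1: 1>-1, S2: 7>-6, S3: 4>0, S4: 9>-7).
Row S3 is eliminated: S2 beats it against every remaining column (II: -6>-9, III: 8>-1, IV: 1>-8).
Column III is eliminated: II beats it against every remaining row (S1: 1>-5, S2: 7>-3, S4: 9>-8).
Firm A's strategy S2 is strictly dominated by S1 (II: 9>-6, IV: 5>1) and is removed.
For Firm A, S1 strictly dominates S4 on the remaining columns (II: 9>6, IV: 5>-6); eliminate S4.
For Firm B, II strictly dominates IV on the remaining rows (S1: 1>-7); eliminate IV.
Among the remaining strategies, none is strictly dominated by another pure strategy of the same player, so the elimination stops.
Surviving strategies — Firm A: {S1}; Firm B: {II}.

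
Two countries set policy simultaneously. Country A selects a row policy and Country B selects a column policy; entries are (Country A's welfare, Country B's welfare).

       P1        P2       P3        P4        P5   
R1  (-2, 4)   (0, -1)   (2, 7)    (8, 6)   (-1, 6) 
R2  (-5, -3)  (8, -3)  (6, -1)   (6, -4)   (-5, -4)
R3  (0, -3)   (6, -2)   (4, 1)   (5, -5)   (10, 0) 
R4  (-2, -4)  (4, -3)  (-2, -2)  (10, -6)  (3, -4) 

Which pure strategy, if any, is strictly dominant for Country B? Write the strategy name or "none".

P3

P3 vs P1: R1: 7>4, R2: -1>-3, R3: 1>-3, R4: -2>-4.
P3 vs P2: R1: 7>-1, R2: -1>-3, R3: 1>-2, R4: -2>-3.
P3 vs P4: R1: 7>6, R2: -1>-4, R3: 1>-5, R4: -2>-6.
P3 vs P5: R1: 7>6, R2: -1>-4, R3: 1>0, R4: -2>-4.
P3 strictly beats every other strategy against every opponent action, so it is strictly dominant.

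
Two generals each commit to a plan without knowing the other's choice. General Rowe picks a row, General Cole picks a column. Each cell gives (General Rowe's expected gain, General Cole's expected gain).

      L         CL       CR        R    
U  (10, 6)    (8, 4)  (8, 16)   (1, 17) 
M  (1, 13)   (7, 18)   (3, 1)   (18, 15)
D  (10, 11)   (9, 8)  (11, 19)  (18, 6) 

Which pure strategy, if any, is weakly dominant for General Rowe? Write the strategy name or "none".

D

D vs U: L: 10=10, CL: 9>8, CR: 11>8, R: 18>1.
D vs M: L: 10>1, CL: 9>7, CR: 11>3, R: 18=18.
D is at least as good as every other strategy against every opponent action, so it is weakly dominant.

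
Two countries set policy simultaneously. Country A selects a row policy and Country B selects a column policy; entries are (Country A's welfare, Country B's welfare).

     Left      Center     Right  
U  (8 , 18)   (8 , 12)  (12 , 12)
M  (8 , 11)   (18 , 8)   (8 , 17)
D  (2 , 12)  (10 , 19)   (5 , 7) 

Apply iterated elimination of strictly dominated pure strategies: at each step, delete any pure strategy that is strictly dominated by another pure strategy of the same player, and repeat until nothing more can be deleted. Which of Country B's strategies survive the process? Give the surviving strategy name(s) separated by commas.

Country A's strategy D is strictly dominated by M (Left: 8>2, Center: 18>10, Right: 8>5) and is removed.
For Country B, Left strictly dominates Center on the remaining rows (U: 18>12, M: 11>8); eliminate Center.
Among the remaining strategies, none is strictly dominated by another pure strategy of the same player, so the elimination stops.
Surviving strategies — Country A: {U, M}; Country B: {Left, Right}.

Left, Right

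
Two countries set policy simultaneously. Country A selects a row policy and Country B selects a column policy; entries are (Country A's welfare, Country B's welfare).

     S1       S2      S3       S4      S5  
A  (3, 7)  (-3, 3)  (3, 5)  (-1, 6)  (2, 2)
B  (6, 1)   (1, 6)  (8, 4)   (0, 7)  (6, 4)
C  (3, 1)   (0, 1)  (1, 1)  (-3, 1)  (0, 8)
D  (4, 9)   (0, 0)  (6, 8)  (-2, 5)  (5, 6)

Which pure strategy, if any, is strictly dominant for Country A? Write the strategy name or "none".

B

B vs A: S1: 6>3, S2: 1>-3, S3: 8>3, S4: 0>-1, S5: 6>2.
B vs C: S1: 6>3, S2: 1>0, S3: 8>1, S4: 0>-3, S5: 6>0.
B vs D: S1: 6>4, S2: 1>0, S3: 8>6, S4: 0>-2, S5: 6>5.
B strictly beats every other strategy against every opponent action, so it is strictly dominant.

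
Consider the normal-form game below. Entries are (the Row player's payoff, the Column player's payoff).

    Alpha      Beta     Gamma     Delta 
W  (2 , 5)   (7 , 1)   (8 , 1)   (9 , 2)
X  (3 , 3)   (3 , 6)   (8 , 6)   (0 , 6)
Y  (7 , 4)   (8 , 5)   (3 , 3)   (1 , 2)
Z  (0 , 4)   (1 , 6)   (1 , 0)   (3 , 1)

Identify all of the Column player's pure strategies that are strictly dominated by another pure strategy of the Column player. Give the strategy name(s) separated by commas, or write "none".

Alpha is not dominated — it holds its own against Beta at W (5>1); Gamma at W (5>1); Delta at W (5>2).
Nothing dominates Beta: Alpha at X (6>3); Gamma at W (1=1); Delta at X (6=6).
Nothing dominates Gamma: Alpha at X (6>3); Beta at W (1=1); Delta at X (6=6).
Delta: no other strategy beats it everywhere (Alpha at X (6>3); Beta at W (2>1); Gamma at W (2>1)).

none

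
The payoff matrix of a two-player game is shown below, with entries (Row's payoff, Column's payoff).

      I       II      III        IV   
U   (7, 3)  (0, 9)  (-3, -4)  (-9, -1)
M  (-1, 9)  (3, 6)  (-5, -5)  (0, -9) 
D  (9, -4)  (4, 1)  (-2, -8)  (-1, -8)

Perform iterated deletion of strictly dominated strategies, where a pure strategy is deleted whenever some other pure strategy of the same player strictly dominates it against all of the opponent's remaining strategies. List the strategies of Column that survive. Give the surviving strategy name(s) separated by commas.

For Row, D strictly dominates U on the remaining columns (I: 9>7, II: 4>0, III: -2>-3, IV: -1>-9); eliminate U.
Column III is eliminated: I beats it against every remaining row (M: 9>-5, D: -4>-8).
For Column, I strictly dominates IV on the remaining rows (M: 9>-9, D: -4>-8); eliminate IV.
For Row, D strictly dominates M on the remaining columns (I: 9>-1, II: 4>3); eliminate M.
For Column, II strictly dominates I on the remaining rows (D: 1>-4); eliminate I.
Among the remaining strategies, none is strictly dominated by another pure strategy of the same player, so the elimination stops.
Surviving strategies — Row: {D}; Column: {II}.

II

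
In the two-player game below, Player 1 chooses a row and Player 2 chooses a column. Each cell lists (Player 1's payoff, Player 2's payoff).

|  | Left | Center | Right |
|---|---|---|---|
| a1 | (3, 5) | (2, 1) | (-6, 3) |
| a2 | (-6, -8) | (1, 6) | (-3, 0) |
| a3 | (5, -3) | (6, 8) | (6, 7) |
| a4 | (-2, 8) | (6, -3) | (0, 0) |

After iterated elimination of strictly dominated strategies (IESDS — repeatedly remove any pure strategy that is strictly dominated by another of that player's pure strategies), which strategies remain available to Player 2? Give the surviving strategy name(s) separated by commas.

Player 1's strategy a1 is strictly dominated by a3 (Left: 5>3, Center: 6>2, Right: 6>-6) and is removed.
For Player 1, a3 strictly dominates a2 on the remaining columns (Left: 5>-6, Center: 6>1, Right: 6>-3); eliminate a2.
Among the remaining strategies, none is strictly dominated by another pure strategy of the same player, so the elimination stops.
Surviving strategies — Player 1: {a3, a4}; Player 2: {Left, Center, Right}.

Left, Center, Right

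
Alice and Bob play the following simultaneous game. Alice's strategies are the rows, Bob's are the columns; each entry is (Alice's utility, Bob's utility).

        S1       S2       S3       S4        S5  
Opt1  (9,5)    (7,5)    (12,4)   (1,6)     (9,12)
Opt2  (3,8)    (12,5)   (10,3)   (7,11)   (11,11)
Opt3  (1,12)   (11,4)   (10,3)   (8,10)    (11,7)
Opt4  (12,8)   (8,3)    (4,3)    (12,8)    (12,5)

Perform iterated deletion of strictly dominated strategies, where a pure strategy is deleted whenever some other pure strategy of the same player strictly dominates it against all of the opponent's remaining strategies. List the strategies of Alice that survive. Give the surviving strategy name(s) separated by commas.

Opt4

For Bob, S4 strictly dominates S2 on the remaining rows (Opt1: 6>5, Opt2: 11>5, Opt3: 10>4, Opt4: 8>3); eliminate S2.
Column S3 is eliminated: S1 beats it against every remaining row (Opt1: 5>4, Opt2: 8>3, Opt3: 12>3, Opt4: 8>3).
Row Opt1 is eliminated: Opt4 beats it against every remaining column (S1: 12>9, S4: 12>1, S5: 12>9).
For Alice, Opt4 strictly dominates Opt2 on the remaining columns (S1: 12>3, S4: 12>7, S5: 12>11); eliminate Opt2.
For Alice, Opt4 strictly dominates Opt3 on the remaining columns (S1: 12>1, S4: 12>8, S5: 12>11); eliminate Opt3.
For Bob, S1 strictly dominates S5 on the remaining rows (Opt4: 8>5); eliminate S5.
Among the remaining strategies, none is strictly dominated by another pure strategy of the same player, so the elimination stops.
Surviving strategies — Alice: {Opt4}; Bob: {S1, S4}.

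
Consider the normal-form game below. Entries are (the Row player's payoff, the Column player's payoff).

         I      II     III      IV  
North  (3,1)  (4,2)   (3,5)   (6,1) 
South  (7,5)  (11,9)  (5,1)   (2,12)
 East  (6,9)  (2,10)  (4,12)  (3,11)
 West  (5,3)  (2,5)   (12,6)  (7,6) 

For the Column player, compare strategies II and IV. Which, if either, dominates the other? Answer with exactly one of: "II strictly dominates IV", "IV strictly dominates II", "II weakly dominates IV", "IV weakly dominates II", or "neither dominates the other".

neither dominates the other

Compare II to IV across each choice by the Row player: North: 2>1, South: 9<12, East: 10<11, West: 5<6.
II does better at North but worse at South, East, West; neither strategy dominates the other.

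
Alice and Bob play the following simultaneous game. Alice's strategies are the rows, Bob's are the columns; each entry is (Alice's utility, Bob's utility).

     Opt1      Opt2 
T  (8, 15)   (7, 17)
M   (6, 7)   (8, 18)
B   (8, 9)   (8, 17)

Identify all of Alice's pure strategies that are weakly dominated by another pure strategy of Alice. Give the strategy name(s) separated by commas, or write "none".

T, M

T: dominated, since B does at least as well everywhere (Opt1: 8=8, Opt2: 8>7).
B weakly dominates M — Opt1: 8>6, Opt2: 8=8.
B is not dominated — it holds its own against T at Opt2 (8>7); M at Opt1 (8>6).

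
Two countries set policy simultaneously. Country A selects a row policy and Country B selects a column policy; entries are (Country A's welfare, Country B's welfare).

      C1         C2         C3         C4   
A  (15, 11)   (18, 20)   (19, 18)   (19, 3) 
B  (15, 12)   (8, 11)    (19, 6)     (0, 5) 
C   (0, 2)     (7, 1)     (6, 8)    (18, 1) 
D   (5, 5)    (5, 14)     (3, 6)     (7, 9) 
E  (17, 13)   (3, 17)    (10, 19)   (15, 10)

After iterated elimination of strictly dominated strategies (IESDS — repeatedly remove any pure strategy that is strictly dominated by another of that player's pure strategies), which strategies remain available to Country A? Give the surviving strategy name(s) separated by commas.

Country A's strategy C is strictly dominated by A (C1: 15>0, C2: 18>7, C3: 19>6, C4: 19>18) and is removed.
Country A's strategy D is strictly dominated by A (C1: 15>5, C2: 18>5, C3: 19>3, C4: 19>7) and is removed.
Column C4 is eliminated: C1 beats it against every remaining row (A: 11>3, B: 12>5, E: 13>10).
Among the remaining strategies, none is strictly dominated by another pure strategy of the same player, so the elimination stops.
Surviving strategies — Country A: {A, B, E}; Country B: {C1, C2, C3}.

A, B, E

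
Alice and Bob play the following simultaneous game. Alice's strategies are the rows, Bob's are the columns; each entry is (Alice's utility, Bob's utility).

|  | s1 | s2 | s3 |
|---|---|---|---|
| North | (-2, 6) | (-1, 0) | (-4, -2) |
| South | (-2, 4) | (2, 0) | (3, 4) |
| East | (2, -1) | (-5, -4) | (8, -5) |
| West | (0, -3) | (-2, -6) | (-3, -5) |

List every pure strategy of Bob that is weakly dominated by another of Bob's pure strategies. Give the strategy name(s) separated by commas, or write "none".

s1 is not dominated — it holds its own against s2 at North (6>0); s3 at North (6>-2).
s2 is weakly dominated by s1 (North: 6>0, South: 4>0, East: -1>-4, West: -3>-6).
s1 weakly dominates s3 — North: 6>-2, South: 4=4, East: -1>-5, West: -3>-5.

s2, s3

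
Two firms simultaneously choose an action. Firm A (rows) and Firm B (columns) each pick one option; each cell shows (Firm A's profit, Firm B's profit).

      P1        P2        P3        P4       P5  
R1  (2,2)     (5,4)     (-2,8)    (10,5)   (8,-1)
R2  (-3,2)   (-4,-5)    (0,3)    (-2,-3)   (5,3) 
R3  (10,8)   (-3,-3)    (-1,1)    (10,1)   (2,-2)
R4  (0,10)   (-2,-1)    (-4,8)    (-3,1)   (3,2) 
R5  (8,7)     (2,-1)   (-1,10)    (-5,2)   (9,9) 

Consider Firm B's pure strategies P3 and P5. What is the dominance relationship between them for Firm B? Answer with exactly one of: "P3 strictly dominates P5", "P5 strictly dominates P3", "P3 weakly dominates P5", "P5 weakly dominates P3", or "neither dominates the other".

P3's payoffs vs P5's, by Firm A's action — R1: 8>-1, R2: 3=3, R3: 1>-2, R4: 8>2, R5: 10>9.
P3 is at least as good everywhere and strictly better somewhere (tied only at R2), so P3 weakly but not strictly dominates P5.

P3 weakly dominates P5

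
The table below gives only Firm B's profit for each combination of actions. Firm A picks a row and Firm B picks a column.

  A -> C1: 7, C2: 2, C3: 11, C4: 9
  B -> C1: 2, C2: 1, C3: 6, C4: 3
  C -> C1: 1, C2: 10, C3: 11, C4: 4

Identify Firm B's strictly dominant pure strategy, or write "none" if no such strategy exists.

C3

C3 vs C1: A: 11>7, B: 6>2, C: 11>1.
C3 vs C2: A: 11>2, B: 6>1, C: 11>10.
C3 vs C4: A: 11>9, B: 6>3, C: 11>4.
C3 strictly beats every other strategy against every opponent action, so it is strictly dominant.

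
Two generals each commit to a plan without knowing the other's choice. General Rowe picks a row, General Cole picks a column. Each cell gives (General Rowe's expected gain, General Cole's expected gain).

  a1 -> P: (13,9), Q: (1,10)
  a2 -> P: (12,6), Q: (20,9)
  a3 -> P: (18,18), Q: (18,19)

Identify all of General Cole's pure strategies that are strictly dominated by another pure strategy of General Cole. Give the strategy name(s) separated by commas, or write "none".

P: dominated, since Q does at least as well everywhere (a1: 10>9, a2: 9>6, a3: 19>18).
Nothing dominates Q: P at a1 (10>9).

P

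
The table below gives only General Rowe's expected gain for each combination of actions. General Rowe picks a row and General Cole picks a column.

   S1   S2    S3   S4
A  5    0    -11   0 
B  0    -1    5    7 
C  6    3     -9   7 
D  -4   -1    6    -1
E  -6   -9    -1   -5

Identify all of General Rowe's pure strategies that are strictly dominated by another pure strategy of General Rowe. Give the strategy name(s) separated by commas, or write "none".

C strictly dominates A — S1: 6>5, S2: 3>0, S3: -9>-11, S4: 7>0.
B is not dominated — it holds its own against A at S3 (5>-11); C at S3 (5>-9); D at S1 (0>-4); E at S1 (0>-6).
C is not dominated — it holds its own against A at S1 (6>5); B at S1 (6>0); D at S1 (6>-4); E at S1 (6>-6).
D: no other strategy beats it everywhere (A at S3 (6>-11); B at S2 (-1=-1); C at S3 (6>-9); E at S1 (-4>-6)).
E is strictly dominated by B (S1: 0>-6, S2: -1>-9, S3: 5>-1, S4: 7>-5).

A, E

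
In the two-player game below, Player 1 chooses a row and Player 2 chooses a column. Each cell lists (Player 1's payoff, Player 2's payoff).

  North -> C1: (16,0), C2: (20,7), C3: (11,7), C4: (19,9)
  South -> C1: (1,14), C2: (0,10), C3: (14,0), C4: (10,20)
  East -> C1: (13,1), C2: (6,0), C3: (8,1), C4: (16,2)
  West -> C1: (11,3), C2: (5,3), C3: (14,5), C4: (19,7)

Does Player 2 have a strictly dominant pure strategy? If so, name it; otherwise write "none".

C4

C4 vs C1: North: 9>0, South: 20>14, East: 2>1, West: 7>3.
C4 vs C2: North: 9>7, South: 20>10, East: 2>0, West: 7>3.
C4 vs C3: North: 9>7, South: 20>0, East: 2>1, West: 7>5.
C4 strictly beats every other strategy against every opponent action, so it is strictly dominant.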